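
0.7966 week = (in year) 0.01528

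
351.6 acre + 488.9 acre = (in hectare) 340.1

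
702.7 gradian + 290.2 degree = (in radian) 16.1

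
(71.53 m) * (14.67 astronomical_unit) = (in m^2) 1.57e+14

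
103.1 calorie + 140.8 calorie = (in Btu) 0.9672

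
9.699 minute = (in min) 9.699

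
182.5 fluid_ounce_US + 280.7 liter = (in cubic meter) 0.2861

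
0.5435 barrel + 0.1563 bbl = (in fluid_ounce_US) 3762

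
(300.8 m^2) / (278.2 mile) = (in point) 1.904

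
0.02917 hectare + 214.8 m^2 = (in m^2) 506.5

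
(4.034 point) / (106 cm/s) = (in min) 2.238e-05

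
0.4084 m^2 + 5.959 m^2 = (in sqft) 68.54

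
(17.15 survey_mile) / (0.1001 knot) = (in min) 8933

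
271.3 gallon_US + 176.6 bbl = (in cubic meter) 29.1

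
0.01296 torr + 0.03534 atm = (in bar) 0.03583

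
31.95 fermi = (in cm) 3.195e-12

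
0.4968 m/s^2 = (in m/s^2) 0.4968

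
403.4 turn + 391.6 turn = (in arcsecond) 1.03e+09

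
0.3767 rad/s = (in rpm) 3.597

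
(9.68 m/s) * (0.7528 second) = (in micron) 7.287e+06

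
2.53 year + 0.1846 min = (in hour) 2.216e+04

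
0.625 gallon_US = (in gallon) 0.625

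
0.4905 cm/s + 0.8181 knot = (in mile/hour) 0.9524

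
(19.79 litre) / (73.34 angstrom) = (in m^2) 2.698e+06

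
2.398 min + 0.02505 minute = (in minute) 2.423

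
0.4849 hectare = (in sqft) 5.219e+04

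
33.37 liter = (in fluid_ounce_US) 1128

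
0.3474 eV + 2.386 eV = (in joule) 4.379e-19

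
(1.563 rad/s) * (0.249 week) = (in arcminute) 8.092e+08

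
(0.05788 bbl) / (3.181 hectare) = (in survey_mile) 1.798e-10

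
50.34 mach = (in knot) 3.332e+04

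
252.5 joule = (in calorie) 60.35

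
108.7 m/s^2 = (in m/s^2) 108.7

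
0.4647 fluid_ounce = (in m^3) 1.374e-05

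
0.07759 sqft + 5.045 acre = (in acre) 5.045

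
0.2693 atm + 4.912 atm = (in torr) 3938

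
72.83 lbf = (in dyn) 3.24e+07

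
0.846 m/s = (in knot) 1.644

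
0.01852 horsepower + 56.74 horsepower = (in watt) 4.232e+04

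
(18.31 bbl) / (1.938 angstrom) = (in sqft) 1.617e+11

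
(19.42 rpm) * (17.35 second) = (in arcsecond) 7.278e+06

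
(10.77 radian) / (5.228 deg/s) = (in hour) 0.03279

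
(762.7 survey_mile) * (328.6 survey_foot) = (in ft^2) 1.323e+09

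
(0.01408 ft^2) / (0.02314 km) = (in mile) 3.513e-08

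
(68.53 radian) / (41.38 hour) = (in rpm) 0.004393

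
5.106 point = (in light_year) 1.904e-19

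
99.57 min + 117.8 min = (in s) 1.304e+04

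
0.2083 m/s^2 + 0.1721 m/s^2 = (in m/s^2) 0.3804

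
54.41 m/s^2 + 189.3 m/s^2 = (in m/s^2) 243.7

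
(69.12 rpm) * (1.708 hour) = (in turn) 7083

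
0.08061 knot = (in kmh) 0.1493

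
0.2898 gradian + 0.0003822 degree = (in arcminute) 15.67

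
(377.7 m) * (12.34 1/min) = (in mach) 0.2281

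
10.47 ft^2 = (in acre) 0.0002404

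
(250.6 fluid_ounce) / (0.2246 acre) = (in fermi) 8.154e+09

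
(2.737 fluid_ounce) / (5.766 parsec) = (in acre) 1.124e-25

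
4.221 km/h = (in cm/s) 117.3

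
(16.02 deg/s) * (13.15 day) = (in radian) 3.177e+05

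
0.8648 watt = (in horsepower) 0.00116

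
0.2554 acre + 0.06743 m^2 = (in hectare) 0.1034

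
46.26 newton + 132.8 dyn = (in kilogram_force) 4.717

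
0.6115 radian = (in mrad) 611.5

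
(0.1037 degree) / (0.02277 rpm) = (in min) 0.01265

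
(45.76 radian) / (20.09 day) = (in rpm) 0.0002517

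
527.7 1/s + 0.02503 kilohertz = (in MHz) 0.0005527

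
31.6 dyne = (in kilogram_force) 3.222e-05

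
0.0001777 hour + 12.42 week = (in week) 12.42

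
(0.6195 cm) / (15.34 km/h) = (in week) 2.404e-09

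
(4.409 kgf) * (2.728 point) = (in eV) 2.597e+17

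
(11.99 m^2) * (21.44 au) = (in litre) 3.846e+16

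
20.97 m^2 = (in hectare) 0.002097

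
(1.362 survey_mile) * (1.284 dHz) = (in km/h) 1013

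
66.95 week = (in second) 4.049e+07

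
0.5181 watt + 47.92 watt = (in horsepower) 0.06496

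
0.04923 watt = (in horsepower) 6.602e-05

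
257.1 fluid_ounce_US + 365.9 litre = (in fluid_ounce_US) 1.263e+04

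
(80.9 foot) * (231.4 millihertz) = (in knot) 11.09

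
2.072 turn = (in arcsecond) 2.685e+06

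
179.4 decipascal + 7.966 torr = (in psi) 0.1566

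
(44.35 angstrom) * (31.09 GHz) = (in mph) 308.4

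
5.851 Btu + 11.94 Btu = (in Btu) 17.79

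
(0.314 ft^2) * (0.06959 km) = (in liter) 2030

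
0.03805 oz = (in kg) 0.001079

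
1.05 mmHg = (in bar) 0.0014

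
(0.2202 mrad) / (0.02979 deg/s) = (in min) 0.007059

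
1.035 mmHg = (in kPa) 0.138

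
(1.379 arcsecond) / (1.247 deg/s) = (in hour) 8.533e-08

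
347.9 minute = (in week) 0.03451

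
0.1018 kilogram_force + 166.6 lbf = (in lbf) 166.8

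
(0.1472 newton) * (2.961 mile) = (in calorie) 167.6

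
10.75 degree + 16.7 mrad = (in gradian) 13.01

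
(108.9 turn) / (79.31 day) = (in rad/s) 9.985e-05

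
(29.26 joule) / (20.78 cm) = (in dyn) 1.408e+07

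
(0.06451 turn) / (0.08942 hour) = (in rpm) 0.01202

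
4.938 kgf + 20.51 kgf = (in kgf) 25.45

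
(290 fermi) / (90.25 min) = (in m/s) 5.355e-17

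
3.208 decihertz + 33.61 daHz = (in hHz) 3.364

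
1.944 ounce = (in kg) 0.05511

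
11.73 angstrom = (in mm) 1.173e-06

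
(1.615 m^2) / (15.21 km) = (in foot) 0.0003484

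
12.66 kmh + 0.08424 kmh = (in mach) 0.0104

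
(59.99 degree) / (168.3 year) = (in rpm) 1.884e-09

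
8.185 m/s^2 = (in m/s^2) 8.185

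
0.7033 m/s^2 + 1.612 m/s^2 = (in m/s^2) 2.315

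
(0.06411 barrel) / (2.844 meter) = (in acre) 8.856e-07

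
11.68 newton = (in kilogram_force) 1.191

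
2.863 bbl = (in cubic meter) 0.4552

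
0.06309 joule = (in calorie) 0.01508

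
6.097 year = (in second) 1.923e+08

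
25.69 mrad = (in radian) 0.02569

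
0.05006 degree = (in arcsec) 180.2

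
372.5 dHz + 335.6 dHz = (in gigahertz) 7.081e-08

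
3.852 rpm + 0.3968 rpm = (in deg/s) 25.49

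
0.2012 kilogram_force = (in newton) 1.973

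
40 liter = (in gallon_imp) 8.799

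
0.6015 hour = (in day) 0.02506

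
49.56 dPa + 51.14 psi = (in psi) 51.14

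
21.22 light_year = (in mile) 1.247e+14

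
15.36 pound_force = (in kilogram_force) 6.967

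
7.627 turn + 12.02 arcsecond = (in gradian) 3051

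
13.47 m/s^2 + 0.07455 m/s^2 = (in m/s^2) 13.54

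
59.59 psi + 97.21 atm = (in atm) 101.3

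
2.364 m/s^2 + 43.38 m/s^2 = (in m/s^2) 45.74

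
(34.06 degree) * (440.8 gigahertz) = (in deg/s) 1.501e+13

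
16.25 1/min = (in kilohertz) 0.0002708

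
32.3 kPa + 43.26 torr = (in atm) 0.3757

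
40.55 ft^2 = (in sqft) 40.55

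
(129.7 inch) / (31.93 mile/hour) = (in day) 2.671e-06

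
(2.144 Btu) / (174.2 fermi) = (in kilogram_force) 1.324e+15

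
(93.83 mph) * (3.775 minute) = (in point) 2.693e+07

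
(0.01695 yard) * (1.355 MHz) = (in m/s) 2.1e+04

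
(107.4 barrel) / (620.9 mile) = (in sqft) 0.0001839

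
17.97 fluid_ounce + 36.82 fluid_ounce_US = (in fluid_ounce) 54.79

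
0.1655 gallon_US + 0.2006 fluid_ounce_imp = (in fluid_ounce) 21.38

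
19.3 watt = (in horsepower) 0.02588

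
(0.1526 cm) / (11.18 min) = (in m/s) 2.275e-06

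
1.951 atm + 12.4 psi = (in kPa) 283.2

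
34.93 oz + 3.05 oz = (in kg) 1.077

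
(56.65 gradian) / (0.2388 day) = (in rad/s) 4.313e-05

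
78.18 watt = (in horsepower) 0.1048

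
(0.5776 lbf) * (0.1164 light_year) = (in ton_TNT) 6.762e+05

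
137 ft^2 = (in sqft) 137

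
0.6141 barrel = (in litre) 97.63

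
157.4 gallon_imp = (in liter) 715.6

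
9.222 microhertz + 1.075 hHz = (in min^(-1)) 6450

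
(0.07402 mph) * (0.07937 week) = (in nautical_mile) 0.8577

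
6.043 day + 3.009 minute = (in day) 6.045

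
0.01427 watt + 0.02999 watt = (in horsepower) 5.935e-05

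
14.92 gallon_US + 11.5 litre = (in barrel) 0.4276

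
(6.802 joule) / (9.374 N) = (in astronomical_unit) 4.85e-12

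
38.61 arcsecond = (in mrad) 0.1872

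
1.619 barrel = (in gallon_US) 68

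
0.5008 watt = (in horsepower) 0.0006716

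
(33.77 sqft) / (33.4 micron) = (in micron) 9.393e+10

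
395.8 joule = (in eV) 2.47e+21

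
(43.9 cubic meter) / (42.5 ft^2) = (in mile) 0.006909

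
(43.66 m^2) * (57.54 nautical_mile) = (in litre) 4.653e+09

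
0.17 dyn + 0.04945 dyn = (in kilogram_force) 2.238e-07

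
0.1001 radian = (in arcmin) 344.1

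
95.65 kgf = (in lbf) 210.9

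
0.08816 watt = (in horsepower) 0.0001182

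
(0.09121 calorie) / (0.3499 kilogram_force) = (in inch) 4.379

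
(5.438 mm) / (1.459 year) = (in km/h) 4.255e-10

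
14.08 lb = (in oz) 225.3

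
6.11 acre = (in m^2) 2.473e+04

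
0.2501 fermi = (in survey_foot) 8.205e-16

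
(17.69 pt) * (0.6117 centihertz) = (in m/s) 3.817e-05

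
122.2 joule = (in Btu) 0.1158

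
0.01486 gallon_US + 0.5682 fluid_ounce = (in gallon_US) 0.0193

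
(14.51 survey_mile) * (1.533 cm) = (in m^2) 358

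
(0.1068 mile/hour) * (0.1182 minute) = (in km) 0.0003386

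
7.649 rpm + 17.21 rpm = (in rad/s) 2.603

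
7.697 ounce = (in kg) 0.2182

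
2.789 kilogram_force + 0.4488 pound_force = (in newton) 29.35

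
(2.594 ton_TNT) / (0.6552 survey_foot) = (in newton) 5.435e+10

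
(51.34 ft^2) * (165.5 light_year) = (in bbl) 4.697e+19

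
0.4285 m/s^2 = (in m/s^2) 0.4285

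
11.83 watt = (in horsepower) 0.01586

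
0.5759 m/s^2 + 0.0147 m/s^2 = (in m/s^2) 0.5906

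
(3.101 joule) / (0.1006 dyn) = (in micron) 3.083e+12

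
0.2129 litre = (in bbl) 0.001339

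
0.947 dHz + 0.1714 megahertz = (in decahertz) 1.714e+04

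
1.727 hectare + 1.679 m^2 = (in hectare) 1.727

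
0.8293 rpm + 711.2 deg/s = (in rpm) 119.4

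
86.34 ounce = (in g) 2448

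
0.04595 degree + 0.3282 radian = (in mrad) 329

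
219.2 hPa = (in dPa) 2.192e+05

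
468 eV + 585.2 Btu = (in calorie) 1.476e+05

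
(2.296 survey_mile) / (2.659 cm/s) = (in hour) 38.6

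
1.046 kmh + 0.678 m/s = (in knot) 1.883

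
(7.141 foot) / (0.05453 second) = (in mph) 89.29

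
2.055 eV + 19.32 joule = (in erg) 1.932e+08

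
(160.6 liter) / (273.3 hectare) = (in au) 3.928e-19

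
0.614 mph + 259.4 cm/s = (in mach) 0.008424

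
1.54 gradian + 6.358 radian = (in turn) 1.016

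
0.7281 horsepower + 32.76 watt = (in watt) 575.7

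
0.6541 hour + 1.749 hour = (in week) 0.0143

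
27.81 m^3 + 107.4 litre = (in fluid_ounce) 9.44e+05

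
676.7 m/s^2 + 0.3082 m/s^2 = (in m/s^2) 677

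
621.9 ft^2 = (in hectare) 0.005778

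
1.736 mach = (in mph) 1322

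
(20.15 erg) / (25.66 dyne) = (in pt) 22.26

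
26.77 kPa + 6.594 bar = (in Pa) 6.862e+05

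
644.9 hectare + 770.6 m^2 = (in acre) 1594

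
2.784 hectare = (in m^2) 2.784e+04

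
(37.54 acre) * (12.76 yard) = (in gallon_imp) 3.899e+08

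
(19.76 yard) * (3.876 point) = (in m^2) 0.02471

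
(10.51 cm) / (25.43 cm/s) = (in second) 0.4133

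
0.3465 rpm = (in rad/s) 0.03629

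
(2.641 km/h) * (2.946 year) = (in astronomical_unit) 0.0004556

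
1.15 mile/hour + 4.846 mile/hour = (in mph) 5.996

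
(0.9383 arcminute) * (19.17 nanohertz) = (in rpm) 4.996e-11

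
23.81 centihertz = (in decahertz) 0.02381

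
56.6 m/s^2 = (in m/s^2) 56.6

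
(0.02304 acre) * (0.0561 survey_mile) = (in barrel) 5.295e+04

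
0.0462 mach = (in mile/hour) 35.19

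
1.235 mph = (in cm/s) 55.21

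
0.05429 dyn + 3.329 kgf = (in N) 32.65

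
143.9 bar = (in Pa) 1.439e+07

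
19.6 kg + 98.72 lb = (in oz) 2271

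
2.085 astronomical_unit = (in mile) 1.938e+08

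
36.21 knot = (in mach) 0.05471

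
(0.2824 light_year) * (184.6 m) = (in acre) 1.219e+14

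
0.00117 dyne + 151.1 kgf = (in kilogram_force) 151.1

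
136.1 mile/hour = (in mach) 0.1787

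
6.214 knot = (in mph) 7.151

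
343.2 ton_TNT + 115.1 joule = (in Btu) 1.361e+09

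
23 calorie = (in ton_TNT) 2.3e-08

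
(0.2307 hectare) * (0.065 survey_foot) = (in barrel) 287.5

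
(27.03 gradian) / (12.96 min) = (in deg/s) 0.03128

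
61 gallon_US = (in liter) 230.9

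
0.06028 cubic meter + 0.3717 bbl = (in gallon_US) 31.54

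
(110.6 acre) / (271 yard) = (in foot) 5926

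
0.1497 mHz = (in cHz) 0.01497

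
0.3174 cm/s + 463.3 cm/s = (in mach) 0.01362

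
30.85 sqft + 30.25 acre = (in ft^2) 1.318e+06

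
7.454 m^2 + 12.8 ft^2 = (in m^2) 8.643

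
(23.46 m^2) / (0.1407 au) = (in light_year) 1.178e-25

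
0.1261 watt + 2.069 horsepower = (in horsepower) 2.069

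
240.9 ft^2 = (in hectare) 0.002238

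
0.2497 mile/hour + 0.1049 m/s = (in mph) 0.4844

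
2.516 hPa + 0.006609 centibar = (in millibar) 2.582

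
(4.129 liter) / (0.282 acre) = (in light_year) 3.824e-22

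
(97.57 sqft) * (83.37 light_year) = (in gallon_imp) 1.573e+21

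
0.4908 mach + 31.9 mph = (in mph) 405.7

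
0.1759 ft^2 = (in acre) 4.038e-06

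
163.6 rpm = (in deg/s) 981.6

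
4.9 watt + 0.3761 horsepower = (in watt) 285.4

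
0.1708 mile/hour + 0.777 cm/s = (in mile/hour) 0.1882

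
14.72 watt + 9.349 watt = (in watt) 24.07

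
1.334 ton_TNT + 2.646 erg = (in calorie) 1.334e+09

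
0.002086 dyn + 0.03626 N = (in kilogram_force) 0.003697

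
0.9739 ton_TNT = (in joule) 4.075e+09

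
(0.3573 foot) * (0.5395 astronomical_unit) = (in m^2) 8.79e+09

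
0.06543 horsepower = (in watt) 48.79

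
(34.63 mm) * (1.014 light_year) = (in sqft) 3.576e+15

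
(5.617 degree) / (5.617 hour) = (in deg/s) 0.0002778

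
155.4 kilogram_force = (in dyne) 1.524e+08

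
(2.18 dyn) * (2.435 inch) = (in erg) 13.48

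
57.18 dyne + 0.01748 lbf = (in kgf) 0.007987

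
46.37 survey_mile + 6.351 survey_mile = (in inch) 3.34e+06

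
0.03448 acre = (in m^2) 139.5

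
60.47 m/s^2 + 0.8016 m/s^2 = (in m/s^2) 61.27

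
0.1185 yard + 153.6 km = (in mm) 1.536e+08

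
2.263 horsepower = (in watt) 1688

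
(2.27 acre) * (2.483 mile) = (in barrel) 2.309e+08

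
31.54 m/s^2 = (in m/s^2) 31.54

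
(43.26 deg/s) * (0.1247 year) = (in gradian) 1.89e+08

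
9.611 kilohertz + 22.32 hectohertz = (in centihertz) 1.184e+06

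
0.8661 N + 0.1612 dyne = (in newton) 0.8661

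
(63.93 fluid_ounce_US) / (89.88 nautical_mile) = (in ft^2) 1.223e-07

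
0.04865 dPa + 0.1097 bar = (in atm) 0.1083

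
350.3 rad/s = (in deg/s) 2.007e+04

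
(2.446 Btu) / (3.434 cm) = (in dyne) 7.515e+09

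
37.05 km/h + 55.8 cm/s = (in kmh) 39.06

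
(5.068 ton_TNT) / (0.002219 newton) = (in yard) 1.045e+13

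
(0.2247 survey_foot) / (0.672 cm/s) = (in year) 3.232e-07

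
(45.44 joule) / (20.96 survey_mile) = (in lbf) 0.0003028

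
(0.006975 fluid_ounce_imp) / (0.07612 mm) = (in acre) 6.433e-07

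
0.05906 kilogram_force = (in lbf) 0.1302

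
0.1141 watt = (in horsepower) 0.000153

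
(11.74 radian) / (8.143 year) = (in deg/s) 2.619e-06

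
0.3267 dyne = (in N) 3.267e-06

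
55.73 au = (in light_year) 0.0008812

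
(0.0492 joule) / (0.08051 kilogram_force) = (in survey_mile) 3.872e-05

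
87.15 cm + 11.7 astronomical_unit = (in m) 1.75e+12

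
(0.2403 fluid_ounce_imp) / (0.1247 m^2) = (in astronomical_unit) 3.66e-16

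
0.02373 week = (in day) 0.1661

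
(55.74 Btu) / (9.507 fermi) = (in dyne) 6.186e+23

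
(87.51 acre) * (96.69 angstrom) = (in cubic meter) 0.003424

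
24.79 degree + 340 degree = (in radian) 6.367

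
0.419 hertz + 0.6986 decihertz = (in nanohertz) 4.889e+08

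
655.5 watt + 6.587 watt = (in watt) 662.1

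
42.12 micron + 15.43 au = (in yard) 2.524e+12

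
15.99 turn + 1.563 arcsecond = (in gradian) 6396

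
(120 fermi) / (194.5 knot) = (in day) 1.388e-20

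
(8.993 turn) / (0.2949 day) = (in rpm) 0.02118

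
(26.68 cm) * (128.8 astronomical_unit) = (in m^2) 5.141e+12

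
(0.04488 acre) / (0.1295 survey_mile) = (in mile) 0.0005415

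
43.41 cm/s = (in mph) 0.9711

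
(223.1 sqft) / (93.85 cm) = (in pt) 6.26e+04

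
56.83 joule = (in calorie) 13.58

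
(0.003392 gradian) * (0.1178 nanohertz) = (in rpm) 5.994e-14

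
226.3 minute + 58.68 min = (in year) 0.0005422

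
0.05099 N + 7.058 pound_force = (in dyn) 3.145e+06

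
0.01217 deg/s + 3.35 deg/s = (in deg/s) 3.362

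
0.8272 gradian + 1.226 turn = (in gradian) 491.2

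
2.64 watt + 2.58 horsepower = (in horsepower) 2.584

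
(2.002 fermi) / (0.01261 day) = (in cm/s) 1.838e-16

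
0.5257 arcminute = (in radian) 0.0001529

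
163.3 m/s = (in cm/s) 1.633e+04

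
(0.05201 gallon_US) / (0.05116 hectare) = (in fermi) 3.848e+08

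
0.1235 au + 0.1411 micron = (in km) 1.848e+07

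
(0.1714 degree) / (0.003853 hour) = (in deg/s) 0.01236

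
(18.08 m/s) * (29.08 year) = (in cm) 1.658e+12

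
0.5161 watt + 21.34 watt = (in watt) 21.86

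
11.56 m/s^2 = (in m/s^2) 11.56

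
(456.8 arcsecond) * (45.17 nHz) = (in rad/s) 1e-10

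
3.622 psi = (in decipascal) 2.497e+05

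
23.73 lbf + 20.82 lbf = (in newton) 198.2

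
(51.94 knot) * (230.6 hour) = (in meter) 2.218e+07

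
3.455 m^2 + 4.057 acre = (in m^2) 1.642e+04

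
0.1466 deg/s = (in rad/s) 0.002559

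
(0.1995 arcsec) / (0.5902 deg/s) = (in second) 9.389e-05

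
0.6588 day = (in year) 0.001805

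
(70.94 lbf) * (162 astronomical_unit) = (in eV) 4.773e+34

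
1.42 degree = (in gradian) 1.578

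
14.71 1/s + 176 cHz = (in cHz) 1647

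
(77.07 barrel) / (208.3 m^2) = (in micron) 5.882e+04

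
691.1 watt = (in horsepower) 0.9268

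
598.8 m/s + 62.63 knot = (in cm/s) 6.31e+04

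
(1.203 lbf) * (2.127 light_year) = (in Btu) 1.021e+14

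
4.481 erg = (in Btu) 4.247e-10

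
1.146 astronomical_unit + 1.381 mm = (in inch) 6.75e+12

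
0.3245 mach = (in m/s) 110.5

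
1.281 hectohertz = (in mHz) 1.281e+05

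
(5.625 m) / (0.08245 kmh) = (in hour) 0.06822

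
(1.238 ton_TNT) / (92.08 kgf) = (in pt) 1.626e+10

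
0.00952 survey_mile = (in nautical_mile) 0.008273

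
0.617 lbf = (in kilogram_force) 0.2799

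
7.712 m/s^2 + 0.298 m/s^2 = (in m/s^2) 8.01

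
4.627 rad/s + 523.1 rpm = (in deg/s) 3404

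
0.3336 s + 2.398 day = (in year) 0.00657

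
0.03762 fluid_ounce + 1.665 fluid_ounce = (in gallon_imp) 0.01108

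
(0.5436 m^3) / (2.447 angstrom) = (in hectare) 2.221e+05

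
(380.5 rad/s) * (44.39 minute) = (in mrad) 1.013e+09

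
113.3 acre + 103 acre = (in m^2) 8.753e+05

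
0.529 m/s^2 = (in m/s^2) 0.529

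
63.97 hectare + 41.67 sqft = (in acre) 158.1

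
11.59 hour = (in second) 4.172e+04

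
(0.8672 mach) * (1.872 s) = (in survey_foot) 1814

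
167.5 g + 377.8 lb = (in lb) 378.2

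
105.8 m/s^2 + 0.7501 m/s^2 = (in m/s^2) 106.6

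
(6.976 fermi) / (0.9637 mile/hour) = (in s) 1.619e-14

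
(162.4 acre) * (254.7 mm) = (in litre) 1.674e+08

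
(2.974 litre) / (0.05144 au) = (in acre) 9.55e-17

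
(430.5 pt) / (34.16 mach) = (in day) 1.511e-10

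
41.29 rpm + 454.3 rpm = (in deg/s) 2974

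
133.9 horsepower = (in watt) 9.985e+04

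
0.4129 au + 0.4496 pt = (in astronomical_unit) 0.4129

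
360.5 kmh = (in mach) 0.2941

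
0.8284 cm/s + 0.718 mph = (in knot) 0.64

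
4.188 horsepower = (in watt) 3123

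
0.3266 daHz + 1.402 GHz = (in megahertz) 1402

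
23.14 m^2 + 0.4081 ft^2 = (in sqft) 249.5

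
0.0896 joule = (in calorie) 0.02141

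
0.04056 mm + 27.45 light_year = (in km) 2.597e+14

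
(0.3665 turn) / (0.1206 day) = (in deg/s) 0.01266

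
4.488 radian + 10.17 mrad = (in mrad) 4498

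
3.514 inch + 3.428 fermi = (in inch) 3.514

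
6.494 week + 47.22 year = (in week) 2469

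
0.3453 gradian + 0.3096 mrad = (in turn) 0.0009125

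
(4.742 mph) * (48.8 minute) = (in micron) 6.207e+09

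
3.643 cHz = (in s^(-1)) 0.03643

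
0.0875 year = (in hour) 766.5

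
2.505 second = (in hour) 0.0006958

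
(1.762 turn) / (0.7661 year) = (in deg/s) 2.626e-05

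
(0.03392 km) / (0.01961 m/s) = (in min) 28.83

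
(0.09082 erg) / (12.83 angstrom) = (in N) 7.079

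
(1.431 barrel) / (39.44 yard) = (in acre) 1.559e-06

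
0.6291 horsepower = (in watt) 469.1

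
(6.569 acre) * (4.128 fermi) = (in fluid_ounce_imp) 3.862e-06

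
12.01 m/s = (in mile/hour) 26.87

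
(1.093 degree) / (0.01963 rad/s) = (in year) 3.082e-08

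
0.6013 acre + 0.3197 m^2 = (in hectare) 0.2434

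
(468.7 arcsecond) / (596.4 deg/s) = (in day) 2.527e-09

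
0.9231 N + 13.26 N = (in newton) 14.18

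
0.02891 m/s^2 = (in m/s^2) 0.02891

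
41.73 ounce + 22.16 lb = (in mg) 1.123e+07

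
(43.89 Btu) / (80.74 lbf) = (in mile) 0.08012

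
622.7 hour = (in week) 3.707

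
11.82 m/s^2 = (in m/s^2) 11.82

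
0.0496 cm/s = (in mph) 0.00111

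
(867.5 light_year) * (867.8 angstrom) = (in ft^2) 7.666e+12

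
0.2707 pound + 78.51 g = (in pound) 0.4438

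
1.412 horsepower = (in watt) 1053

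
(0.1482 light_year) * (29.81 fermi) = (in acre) 0.01033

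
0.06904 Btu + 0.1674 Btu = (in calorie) 59.62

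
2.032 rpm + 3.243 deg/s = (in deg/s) 15.44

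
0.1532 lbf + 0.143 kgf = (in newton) 2.084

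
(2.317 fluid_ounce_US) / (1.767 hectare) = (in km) 3.878e-12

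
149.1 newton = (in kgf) 15.2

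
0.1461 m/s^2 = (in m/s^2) 0.1461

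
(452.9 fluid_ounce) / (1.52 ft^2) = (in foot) 0.3112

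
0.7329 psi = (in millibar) 50.53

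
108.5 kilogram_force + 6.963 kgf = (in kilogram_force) 115.5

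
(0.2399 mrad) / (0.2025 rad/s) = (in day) 1.371e-08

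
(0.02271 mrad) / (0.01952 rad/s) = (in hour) 3.232e-07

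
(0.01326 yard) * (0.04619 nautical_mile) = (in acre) 0.0002563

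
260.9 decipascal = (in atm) 0.0002575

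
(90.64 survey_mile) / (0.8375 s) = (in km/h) 6.27e+05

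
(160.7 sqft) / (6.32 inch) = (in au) 6.217e-10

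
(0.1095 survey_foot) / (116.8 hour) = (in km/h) 2.858e-07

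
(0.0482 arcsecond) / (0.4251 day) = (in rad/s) 6.362e-12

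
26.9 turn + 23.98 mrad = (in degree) 9685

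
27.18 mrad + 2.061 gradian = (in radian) 0.05955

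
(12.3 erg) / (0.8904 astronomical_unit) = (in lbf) 2.076e-18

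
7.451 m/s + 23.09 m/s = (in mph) 68.32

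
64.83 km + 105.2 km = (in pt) 4.82e+08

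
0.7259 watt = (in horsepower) 0.0009734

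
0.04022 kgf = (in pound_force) 0.08867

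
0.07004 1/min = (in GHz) 1.167e-12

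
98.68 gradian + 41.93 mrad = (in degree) 91.21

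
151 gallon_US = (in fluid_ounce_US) 1.933e+04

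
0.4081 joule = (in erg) 4.081e+06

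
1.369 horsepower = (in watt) 1021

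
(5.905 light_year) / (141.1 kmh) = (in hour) 3.959e+11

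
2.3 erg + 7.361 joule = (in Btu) 0.006977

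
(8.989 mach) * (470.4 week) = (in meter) 8.708e+11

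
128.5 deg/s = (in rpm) 21.42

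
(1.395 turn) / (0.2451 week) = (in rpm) 0.0005646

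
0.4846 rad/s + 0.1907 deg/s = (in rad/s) 0.4879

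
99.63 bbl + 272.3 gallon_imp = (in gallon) 4511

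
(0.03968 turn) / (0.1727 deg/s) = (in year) 2.623e-06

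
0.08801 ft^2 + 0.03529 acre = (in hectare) 0.01428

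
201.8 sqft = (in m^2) 18.75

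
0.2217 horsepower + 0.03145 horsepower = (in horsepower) 0.2531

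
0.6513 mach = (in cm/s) 2.218e+04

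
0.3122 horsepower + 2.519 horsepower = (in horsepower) 2.831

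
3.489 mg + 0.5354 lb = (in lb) 0.5354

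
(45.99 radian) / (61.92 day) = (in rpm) 8.209e-05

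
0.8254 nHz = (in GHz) 8.254e-19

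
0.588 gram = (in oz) 0.02074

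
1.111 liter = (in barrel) 0.006988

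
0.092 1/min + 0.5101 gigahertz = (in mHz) 5.101e+11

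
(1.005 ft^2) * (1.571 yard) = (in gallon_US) 35.43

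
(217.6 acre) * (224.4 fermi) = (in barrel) 1.243e-06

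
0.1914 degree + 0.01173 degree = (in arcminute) 12.19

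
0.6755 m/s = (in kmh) 2.432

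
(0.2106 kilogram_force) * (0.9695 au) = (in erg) 2.995e+18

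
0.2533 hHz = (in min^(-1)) 1520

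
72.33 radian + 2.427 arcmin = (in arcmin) 2.487e+05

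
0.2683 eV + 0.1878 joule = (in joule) 0.1878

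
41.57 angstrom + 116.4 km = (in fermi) 1.164e+20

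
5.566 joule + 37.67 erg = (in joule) 5.566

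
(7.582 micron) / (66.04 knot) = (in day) 2.583e-12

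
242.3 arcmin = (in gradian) 4.487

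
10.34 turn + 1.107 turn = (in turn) 11.45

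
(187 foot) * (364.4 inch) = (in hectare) 0.05276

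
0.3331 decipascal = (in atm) 3.287e-07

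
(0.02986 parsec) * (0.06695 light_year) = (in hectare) 5.836e+25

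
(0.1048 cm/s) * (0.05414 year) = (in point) 5.072e+06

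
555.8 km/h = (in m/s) 154.4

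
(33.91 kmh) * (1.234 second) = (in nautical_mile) 0.006276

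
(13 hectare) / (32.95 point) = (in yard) 1.223e+07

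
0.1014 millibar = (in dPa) 101.4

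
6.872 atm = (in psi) 101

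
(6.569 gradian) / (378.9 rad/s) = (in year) 8.636e-12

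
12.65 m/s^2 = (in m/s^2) 12.65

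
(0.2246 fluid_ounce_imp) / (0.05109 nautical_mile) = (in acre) 1.667e-11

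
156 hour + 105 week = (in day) 741.5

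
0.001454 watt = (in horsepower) 1.95e-06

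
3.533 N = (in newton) 3.533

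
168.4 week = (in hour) 2.829e+04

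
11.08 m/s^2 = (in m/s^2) 11.08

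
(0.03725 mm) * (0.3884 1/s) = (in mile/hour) 3.236e-05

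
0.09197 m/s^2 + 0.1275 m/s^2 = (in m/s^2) 0.2195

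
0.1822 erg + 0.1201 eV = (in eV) 1.137e+11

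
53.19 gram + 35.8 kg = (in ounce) 1265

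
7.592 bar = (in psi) 110.1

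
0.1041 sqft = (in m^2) 0.009671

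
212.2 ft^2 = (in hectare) 0.001971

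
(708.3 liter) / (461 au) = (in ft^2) 1.106e-13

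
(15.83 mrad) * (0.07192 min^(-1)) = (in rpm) 0.0001812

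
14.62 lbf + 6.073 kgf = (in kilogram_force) 12.7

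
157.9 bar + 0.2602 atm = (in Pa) 1.582e+07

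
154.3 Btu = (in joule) 1.628e+05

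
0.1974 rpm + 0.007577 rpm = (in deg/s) 1.23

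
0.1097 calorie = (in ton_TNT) 1.097e-10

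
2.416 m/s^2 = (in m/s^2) 2.416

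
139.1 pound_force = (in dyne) 6.187e+07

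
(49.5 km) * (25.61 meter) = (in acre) 313.3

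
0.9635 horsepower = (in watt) 718.5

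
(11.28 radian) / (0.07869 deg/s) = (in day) 0.09506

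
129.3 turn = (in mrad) 8.124e+05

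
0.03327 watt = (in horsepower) 4.462e-05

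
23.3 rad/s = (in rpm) 222.5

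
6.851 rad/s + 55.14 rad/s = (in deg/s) 3552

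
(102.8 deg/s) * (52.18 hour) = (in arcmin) 1.159e+09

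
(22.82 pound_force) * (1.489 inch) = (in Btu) 0.003639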